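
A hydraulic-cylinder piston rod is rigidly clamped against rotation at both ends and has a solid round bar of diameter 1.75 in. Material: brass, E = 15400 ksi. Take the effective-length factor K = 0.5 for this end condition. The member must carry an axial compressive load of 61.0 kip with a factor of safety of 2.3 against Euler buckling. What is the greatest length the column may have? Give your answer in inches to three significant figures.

I = πd⁴/64 = π×1.75⁴/64 = 0.4604 in⁴
Required critical load P_cr = n·P = 2.3 × 61.0 = 140.3 kip = 1.403×10^5 lb
From P_cr = π²EI/(K·L)²:  L = (1/K)·√(π²EI/P_cr) = (1/0.5)·√(π²×1.54×10^7×0.4604/1.403×10^5)
L = 44.7 in

L_max ≈ 44.7 in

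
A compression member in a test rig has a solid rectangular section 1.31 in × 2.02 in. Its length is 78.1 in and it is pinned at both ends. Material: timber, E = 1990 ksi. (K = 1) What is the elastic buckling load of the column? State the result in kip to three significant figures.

Buckling occurs about the weak axis: I_min = h·b³/12 with b = 1.31 in (the shorter side).
I_min = 2.02×1.31³/12 = 0.3784 in⁴
Effective length L_e = K·L = 1 × 78.1 = 78.10 in
P_cr = π²EI / L_e² = π² × 1990×10³ × 0.3784 / 78.10² = 1.219×10^3 lb

P_cr ≈ 1.22 kip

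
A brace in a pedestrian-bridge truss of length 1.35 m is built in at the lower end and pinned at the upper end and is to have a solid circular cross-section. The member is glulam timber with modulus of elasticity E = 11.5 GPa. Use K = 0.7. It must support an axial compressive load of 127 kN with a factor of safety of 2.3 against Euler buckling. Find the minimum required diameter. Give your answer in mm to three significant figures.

d ≈ 82.7 mm

Required P_cr = n·P = 2.3 × 127 = 292.1 kN
L_e = K·L = 0.7 × 1.35 = 0.9450 m
Required I = P_cr·L_e²/(π²E) = 2.921×10^5 × 0.9450² / (π² × 1.15×10^10) = 2.298×10^-6 m⁴
I_req = 2.298×10^6 mm⁴
Solid circle: I = πd⁴/64  ⇒  d = (64I/π)^(1/4) = (64×2.298×10^6/π)^(1/4) = 82.7 mm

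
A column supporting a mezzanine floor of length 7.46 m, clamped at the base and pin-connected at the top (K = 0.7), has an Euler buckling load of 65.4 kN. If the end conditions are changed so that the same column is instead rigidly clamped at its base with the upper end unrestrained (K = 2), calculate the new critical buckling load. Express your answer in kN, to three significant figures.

P_cr ≈ 8.01 kN

P_cr ∝ 1/K², so P_cr,new = P_cr,old × (K_old/K_new)² = 65.4 × (0.7/2)²
= 65.4 × 0.1225 = 8.01 kN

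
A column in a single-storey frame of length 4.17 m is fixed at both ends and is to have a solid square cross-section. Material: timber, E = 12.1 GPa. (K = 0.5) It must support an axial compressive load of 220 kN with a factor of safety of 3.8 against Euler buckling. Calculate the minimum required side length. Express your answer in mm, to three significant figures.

Required P_cr = n·P = 3.8 × 220 = 836.0 kN
L_e = K·L = 0.5 × 4.17 = 2.085 m
Required I = P_cr·L_e²/(π²E) = 8.360×10^5 × 2.085² / (π² × 1.21×10^10) = 3.043×10^-5 m⁴
I_req = 3.043×10^7 mm⁴
Solid square: I = a⁴/12  ⇒  a = (12I)^(1/4) = (12×3.043×10^7)^(1/4) = 138 mm

a ≈ 138 mm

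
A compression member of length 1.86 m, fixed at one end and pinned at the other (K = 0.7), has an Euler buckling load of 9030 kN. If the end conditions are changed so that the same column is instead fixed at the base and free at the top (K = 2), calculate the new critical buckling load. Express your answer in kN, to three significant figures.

P_cr ∝ 1/K², so P_cr,new = P_cr,old × (K_old/K_new)² = 9030 × (0.7/2)²
= 9030 × 0.1225 = 1110 kN

P_cr ≈ 1110 kN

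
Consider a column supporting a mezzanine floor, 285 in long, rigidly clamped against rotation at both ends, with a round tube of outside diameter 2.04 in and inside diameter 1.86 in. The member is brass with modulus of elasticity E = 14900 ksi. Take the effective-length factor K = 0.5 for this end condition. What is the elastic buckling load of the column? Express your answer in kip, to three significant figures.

P_cr ≈ 1.90 kip

d_o = 2.04 in, d_i = 1.86 in
I = π(d_o⁴ − d_i⁴)/64 = π(2.04⁴ − 1.860⁴)/64 = 0.2626 in⁴
Effective length L_e = K·L = 0.5 × 285 = 142.5 in
P_cr = π²EI / L_e² = π² × 14900×10³ × 0.2626 / 142.5² = 1.902×10^3 lb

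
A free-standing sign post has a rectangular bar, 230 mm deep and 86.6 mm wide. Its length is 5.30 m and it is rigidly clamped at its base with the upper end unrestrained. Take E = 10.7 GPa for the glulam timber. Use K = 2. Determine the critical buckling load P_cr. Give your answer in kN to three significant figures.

Buckling occurs about the weak axis: I_min = h·b³/12 with b = 86.6 mm (the shorter side).
I_min = 230×86.6³/12 = 1.245×10^7 mm⁴
I = 1.245×10^7 mm⁴ = 1.245×10^-5 m⁴
Effective length L_e = K·L = 2 × 5.30 = 10.60 m
P_cr = π²EI / L_e² = π² × 10.7×10⁹ × 1.245×10^-5 / 10.60² = 1.170×10^4 N

P_cr ≈ 11.7 kN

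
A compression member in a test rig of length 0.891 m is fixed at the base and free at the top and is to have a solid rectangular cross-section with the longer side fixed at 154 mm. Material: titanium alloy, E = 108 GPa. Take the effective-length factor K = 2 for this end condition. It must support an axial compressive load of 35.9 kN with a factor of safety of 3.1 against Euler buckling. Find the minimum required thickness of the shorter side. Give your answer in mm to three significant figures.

Required P_cr = n·P = 3.1 × 35.9 = 111.3 kN
L_e = K·L = 2 × 0.891 = 1.782 m
Required I = P_cr·L_e²/(π²E) = 1.113×10^5 × 1.782² / (π² × 1.08×10^11) = 3.315×10^-7 m⁴
I_req = 3.315×10^5 mm⁴
Rectangle, weak axis: I_min = h·b³/12 with h = 154 mm fixed  ⇒  b = (12I/h)^(1/3) = 29.6 mm

b ≈ 29.6 mm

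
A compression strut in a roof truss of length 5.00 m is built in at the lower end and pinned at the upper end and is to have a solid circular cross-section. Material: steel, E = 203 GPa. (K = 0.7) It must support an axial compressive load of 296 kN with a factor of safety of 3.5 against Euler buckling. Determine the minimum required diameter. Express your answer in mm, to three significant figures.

d ≈ 107 mm

Required P_cr = n·P = 3.5 × 296 = 1036 kN
L_e = K·L = 0.7 × 5.00 = 3.500 m
Required I = P_cr·L_e²/(π²E) = 1.036×10^6 × 3.500² / (π² × 2.03×10^11) = 6.334×10^-6 m⁴
I_req = 6.334×10^6 mm⁴
Solid circle: I = πd⁴/64  ⇒  d = (64I/π)^(1/4) = (64×6.334×10^6/π)^(1/4) = 107 mm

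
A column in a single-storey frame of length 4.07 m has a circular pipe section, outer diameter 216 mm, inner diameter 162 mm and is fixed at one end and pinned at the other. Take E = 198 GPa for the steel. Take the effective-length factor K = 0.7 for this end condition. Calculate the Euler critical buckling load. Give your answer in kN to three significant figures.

d_o = 216 mm, d_i = 162 mm
I = π(d_o⁴ − d_i⁴)/64 = π(216⁴ − 162.0⁴)/64 = 7.304×10^7 mm⁴
I = 7.304×10^7 mm⁴ = 7.304×10^-5 m⁴
Effective length L_e = K·L = 0.7 × 4.07 = 2.849 m
P_cr = π²EI / L_e² = π² × 198×10⁹ × 7.304×10^-5 / 2.849² = 1.759×10^7 N

P_cr ≈ 17600 kN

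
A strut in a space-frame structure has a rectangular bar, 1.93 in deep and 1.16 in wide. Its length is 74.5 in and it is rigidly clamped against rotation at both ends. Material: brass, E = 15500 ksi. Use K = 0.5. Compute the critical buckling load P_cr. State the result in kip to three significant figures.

P_cr ≈ 27.7 kip

Buckling occurs about the weak axis: I_min = h·b³/12 with b = 1.16 in (the shorter side).
I_min = 1.93×1.16³/12 = 0.2510 in⁴
Effective length L_e = K·L = 0.5 × 74.5 = 37.25 in
P_cr = π²EI / L_e² = π² × 15500×10³ × 0.2510 / 37.25² = 2.768×10^4 lb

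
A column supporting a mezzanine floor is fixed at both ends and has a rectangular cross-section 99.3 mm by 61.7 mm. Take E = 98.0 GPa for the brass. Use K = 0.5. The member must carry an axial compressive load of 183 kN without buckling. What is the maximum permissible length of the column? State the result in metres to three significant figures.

Buckling occurs about the weak axis: I_min = h·b³/12 with b = 61.7 mm (the shorter side).
I_min = 99.3×61.7³/12 = 1.944×10^6 mm⁴
I = 1.944×10^-6 m⁴
At the buckling limit P_cr = P = 1.830×10^5 N
From P_cr = π²EI/(K·L)²:  L = (1/K)·√(π²EI/P_cr) = (1/0.5)·√(π²×9.80×10^10×1.944×10^-6/1.830×10^5)
L = 6.41 m

L_max ≈ 6.41 m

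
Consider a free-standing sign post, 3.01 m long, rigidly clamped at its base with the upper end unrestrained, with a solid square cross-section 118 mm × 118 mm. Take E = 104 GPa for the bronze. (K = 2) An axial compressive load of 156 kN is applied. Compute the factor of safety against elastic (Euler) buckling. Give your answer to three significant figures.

I = a⁴/12 = 118⁴/12 = 1.616×10^7 mm⁴
I = 1.616×10^7 mm⁴ = 1.616×10^-5 m⁴
Effective length L_e = K·L = 2 × 3.01 = 6.020 m
P_cr = π²EI / L_e² = π² × 104×10⁹ × 1.616×10^-5 / 6.020² = 4.576×10^5 N
Factor of safety n = P_cr / P = 457.60 / 156 = 2.93

n ≈ 2.93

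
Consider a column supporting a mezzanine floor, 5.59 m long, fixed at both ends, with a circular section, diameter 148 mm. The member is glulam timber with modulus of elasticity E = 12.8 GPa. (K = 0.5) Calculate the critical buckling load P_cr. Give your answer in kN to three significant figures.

I = πd⁴/64 = π×148⁴/64 = 2.355×10^7 mm⁴
I = 2.355×10^7 mm⁴ = 2.355×10^-5 m⁴
Effective length L_e = K·L = 0.5 × 5.59 = 2.795 m
P_cr = π²EI / L_e² = π² × 12.8×10⁹ × 2.355×10^-5 / 2.795² = 3.809×10^5 N

P_cr ≈ 381 kN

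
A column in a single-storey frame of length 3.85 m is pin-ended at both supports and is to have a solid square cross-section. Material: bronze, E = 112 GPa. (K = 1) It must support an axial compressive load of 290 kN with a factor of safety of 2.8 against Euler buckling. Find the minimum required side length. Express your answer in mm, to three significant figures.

Required P_cr = n·P = 2.8 × 290 = 812.0 kN
L_e = K·L = 1 × 3.85 = 3.850 m
Required I = P_cr·L_e²/(π²E) = 8.120×10^5 × 3.850² / (π² × 1.12×10^11) = 1.089×10^-5 m⁴
I_req = 1.089×10^7 mm⁴
Solid square: I = a⁴/12  ⇒  a = (12I)^(1/4) = (12×1.089×10^7)^(1/4) = 107 mm

a ≈ 107 mm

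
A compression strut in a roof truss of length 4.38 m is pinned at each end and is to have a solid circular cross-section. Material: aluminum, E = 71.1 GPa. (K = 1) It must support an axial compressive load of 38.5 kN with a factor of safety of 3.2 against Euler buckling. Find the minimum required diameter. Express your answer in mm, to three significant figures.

Required P_cr = n·P = 3.2 × 38.5 = 123.2 kN
L_e = K·L = 1 × 4.38 = 4.380 m
Required I = P_cr·L_e²/(π²E) = 1.232×10^5 × 4.380² / (π² × 7.11×10^10) = 3.368×10^-6 m⁴
I_req = 3.368×10^6 mm⁴
Solid circle: I = πd⁴/64  ⇒  d = (64I/π)^(1/4) = (64×3.368×10^6/π)^(1/4) = 91.0 mm

d ≈ 91.0 mm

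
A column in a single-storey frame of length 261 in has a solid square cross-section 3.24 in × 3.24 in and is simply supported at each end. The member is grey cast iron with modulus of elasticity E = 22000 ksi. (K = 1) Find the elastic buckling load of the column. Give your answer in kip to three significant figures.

I = a⁴/12 = 3.24⁴/12 = 9.183 in⁴
Effective length L_e = K·L = 1 × 261 = 261.0 in
P_cr = π²EI / L_e² = π² × 22000×10³ × 9.183 / 261.0² = 2.927×10^4 lb

P_cr ≈ 29.3 kip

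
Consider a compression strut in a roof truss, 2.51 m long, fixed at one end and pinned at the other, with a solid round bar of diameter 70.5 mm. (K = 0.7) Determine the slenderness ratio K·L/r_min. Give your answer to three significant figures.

For a solid circle r = d/4 = 70.5/4 = 17.62 mm
L_e = K·L = 0.7 × 2.51 m = 1.757 m = 1757.0 mm
λ = L_e / r_min = 1757.0 / 17.62 = 99.7

λ ≈ 99.7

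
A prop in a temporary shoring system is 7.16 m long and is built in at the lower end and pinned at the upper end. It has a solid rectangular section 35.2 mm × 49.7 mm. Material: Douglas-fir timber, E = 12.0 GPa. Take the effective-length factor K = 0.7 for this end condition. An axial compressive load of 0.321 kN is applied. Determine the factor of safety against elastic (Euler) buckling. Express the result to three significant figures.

Buckling occurs about the weak axis: I_min = h·b³/12 with b = 35.2 mm (the shorter side).
I_min = 49.7×35.2³/12 = 1.806×10^5 mm⁴
I = 1.806×10^5 mm⁴ = 1.806×10^-7 m⁴
Effective length L_e = K·L = 0.7 × 7.16 = 5.012 m
P_cr = π²EI / L_e² = π² × 12.0×10⁹ × 1.806×10^-7 / 5.012² = 851.7 N
Factor of safety n = P_cr / P = 0.85165 / 0.321 = 2.65

n ≈ 2.65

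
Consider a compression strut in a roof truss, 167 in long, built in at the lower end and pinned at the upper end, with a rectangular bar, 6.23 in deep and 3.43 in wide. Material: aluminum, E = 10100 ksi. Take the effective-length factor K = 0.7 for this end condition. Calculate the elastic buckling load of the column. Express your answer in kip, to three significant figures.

Buckling occurs about the weak axis: I_min = h·b³/12 with b = 3.43 in (the shorter side).
I_min = 6.23×3.43³/12 = 20.95 in⁴
Effective length L_e = K·L = 0.7 × 167 = 116.9 in
P_cr = π²EI / L_e² = π² × 10100×10³ × 20.95 / 116.9² = 1.528×10^5 lb

P_cr ≈ 153 kip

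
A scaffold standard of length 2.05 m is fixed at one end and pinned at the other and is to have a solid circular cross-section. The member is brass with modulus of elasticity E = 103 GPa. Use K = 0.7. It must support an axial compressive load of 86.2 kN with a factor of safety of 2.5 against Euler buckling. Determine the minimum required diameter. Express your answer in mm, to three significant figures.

d ≈ 54.6 mm

Required P_cr = n·P = 2.5 × 86.2 = 215.5 kN
L_e = K·L = 0.7 × 2.05 = 1.435 m
Required I = P_cr·L_e²/(π²E) = 2.155×10^5 × 1.435² / (π² × 1.03×10^11) = 4.365×10^-7 m⁴
I_req = 4.365×10^5 mm⁴
Solid circle: I = πd⁴/64  ⇒  d = (64I/π)^(1/4) = (64×4.365×10^5/π)^(1/4) = 54.6 mm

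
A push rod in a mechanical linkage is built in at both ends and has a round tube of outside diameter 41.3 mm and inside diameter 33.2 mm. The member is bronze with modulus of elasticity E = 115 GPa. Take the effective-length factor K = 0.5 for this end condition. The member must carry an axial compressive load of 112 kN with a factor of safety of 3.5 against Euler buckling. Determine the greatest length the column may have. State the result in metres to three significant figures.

L_max ≈ 0.981 m

d_o = 41.3 mm, d_i = 33.2 mm
I = π(d_o⁴ − d_i⁴)/64 = π(41.3⁴ − 33.20⁴)/64 = 8.318×10^4 mm⁴
I = 8.318×10^-8 m⁴
Required critical load P_cr = n·P = 3.5 × 112 = 392.0 kN = 3.920×10^5 N
From P_cr = π²EI/(K·L)²:  L = (1/K)·√(π²EI/P_cr) = (1/0.5)·√(π²×1.15×10^11×8.318×10^-8/3.920×10^5)
L = 0.981 m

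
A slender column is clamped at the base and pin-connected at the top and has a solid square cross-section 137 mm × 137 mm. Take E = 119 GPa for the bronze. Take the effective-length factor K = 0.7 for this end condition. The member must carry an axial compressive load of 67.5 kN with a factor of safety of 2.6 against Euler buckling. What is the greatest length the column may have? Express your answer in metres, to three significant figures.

I = a⁴/12 = 137⁴/12 = 2.936×10^7 mm⁴
I = 2.936×10^-5 m⁴
Required critical load P_cr = n·P = 2.6 × 67.5 = 175.5 kN = 1.755×10^5 N
From P_cr = π²EI/(K·L)²:  L = (1/K)·√(π²EI/P_cr) = (1/0.7)·√(π²×1.19×10^11×2.936×10^-5/1.755×10^5)
L = 20.0 m

L_max ≈ 20.0 m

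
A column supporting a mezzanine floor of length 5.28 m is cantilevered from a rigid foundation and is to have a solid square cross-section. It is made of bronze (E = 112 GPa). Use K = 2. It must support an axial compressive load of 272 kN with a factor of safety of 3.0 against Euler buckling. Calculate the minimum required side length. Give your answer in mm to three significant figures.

a ≈ 177 mm

Required P_cr = n·P = 3.0 × 272 = 816.0 kN
L_e = K·L = 2 × 5.28 = 10.56 m
Required I = P_cr·L_e²/(π²E) = 8.160×10^5 × 10.56² / (π² × 1.12×10^11) = 8.232×10^-5 m⁴
I_req = 8.232×10^7 mm⁴
Solid square: I = a⁴/12  ⇒  a = (12I)^(1/4) = (12×8.232×10^7)^(1/4) = 177 mm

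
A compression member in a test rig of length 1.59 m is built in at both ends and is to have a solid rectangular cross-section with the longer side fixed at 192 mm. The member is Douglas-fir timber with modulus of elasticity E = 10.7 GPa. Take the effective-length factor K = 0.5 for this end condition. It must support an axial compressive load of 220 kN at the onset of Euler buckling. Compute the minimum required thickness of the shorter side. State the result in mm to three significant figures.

L_e = K·L = 0.5 × 1.59 = 0.7950 m
Required I = P_cr·L_e²/(π²E) = 2.200×10^5 × 0.7950² / (π² × 1.07×10^10) = 1.317×10^-6 m⁴
I_req = 1.317×10^6 mm⁴
Rectangle, weak axis: I_min = h·b³/12 with h = 192 mm fixed  ⇒  b = (12I/h)^(1/3) = 43.5 mm

b ≈ 43.5 mm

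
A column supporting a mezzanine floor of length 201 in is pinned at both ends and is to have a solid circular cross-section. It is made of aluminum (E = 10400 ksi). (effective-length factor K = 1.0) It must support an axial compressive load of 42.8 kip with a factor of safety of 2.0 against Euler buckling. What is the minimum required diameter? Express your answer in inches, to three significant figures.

d ≈ 5.12 in

Required P_cr = n·P = 2.0 × 42.8 = 85.60 kip
L_e = K·L = 1 × 201 = 201.0 in
Required I = P_cr·L_e²/(π²E) = 8.560×10^4 × 201.0² / (π² × 1.04×10^7) = 33.69 in⁴
Solid circle: I = πd⁴/64  ⇒  d = (64I/π)^(1/4) = (64×33.69/π)^(1/4) = 5.12 in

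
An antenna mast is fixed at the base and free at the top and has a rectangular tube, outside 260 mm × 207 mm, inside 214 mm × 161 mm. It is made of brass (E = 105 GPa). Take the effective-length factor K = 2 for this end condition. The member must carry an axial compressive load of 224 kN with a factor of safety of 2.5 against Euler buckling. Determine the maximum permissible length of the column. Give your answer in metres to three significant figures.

Weak-axis I_min = (h_o·b_o³ − h_i·b_i³)/12 with b_o = 207, b_i = 161.0 mm (shorter outer/inner sides).
I_min = (260×207³ − 214.0×161.0³)/12 = 1.178×10^8 mm⁴
I = 1.178×10^-4 m⁴
Required critical load P_cr = n·P = 2.5 × 224 = 560.0 kN = 5.600×10^5 N
From P_cr = π²EI/(K·L)²:  L = (1/K)·√(π²EI/P_cr) = (1/2)·√(π²×1.05×10^11×1.178×10^-4/5.600×10^5)
L = 7.38 m

L_max ≈ 7.38 m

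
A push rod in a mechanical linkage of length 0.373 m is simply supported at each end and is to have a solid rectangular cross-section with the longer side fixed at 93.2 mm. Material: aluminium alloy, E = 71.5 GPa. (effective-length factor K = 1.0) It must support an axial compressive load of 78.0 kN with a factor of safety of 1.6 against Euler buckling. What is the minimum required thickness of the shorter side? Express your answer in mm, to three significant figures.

Required P_cr = n·P = 1.6 × 78.0 = 124.8 kN
L_e = K·L = 1 × 0.373 = 0.3730 m
Required I = P_cr·L_e²/(π²E) = 1.248×10^5 × 0.3730² / (π² × 7.15×10^10) = 2.461×10^-8 m⁴
I_req = 2.461×10^4 mm⁴
Rectangle, weak axis: I_min = h·b³/12 with h = 93.2 mm fixed  ⇒  b = (12I/h)^(1/3) = 14.7 mm

b ≈ 14.7 mm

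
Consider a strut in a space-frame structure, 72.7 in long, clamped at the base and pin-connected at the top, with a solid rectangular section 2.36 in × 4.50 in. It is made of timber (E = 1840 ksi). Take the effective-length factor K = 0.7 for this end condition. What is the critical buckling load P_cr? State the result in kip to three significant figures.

P_cr ≈ 34.6 kip

Buckling occurs about the weak axis: I_min = h·b³/12 with b = 2.36 in (the shorter side).
I_min = 4.50×2.36³/12 = 4.929 in⁴
Effective length L_e = K·L = 0.7 × 72.7 = 50.89 in
P_cr = π²EI / L_e² = π² × 1840×10³ × 4.929 / 50.89² = 3.456×10^4 lb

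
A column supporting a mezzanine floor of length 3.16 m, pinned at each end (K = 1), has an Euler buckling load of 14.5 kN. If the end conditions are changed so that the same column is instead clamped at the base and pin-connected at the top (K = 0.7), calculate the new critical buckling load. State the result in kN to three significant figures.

P_cr ∝ 1/K², so P_cr,new = P_cr,old × (K_old/K_new)² = 14.5 × (1/0.7)²
= 14.5 × 2.041 = 29.6 kN

P_cr ≈ 29.6 kN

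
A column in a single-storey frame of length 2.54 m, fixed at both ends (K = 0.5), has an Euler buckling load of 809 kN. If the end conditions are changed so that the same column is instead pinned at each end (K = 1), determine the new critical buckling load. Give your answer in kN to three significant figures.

P_cr ∝ 1/K², so P_cr,new = P_cr,old × (K_old/K_new)² = 809 × (0.5/1)²
= 809 × 0.2500 = 202 kN

P_cr ≈ 202 kN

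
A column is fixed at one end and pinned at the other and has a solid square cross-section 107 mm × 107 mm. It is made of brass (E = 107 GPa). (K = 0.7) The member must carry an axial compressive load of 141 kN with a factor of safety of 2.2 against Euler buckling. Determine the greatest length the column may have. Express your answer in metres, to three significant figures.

I = a⁴/12 = 107⁴/12 = 1.092×10^7 mm⁴
I = 1.092×10^-5 m⁴
Required critical load P_cr = n·P = 2.2 × 141 = 310.2 kN = 3.102×10^5 N
From P_cr = π²EI/(K·L)²:  L = (1/K)·√(π²EI/P_cr) = (1/0.7)·√(π²×1.07×10^11×1.092×10^-5/3.102×10^5)
L = 8.71 m

L_max ≈ 8.71 m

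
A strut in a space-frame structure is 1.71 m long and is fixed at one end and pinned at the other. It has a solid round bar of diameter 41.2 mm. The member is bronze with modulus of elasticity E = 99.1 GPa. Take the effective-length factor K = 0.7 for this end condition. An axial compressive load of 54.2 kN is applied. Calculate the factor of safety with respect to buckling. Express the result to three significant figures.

n ≈ 1.78

I = πd⁴/64 = π×41.2⁴/64 = 1.414×10^5 mm⁴
I = 1.414×10^5 mm⁴ = 1.414×10^-7 m⁴
Effective length L_e = K·L = 0.7 × 1.71 = 1.197 m
P_cr = π²EI / L_e² = π² × 99.1×10⁹ × 1.414×10^-7 / 1.197² = 9.655×10^4 N
Factor of safety n = P_cr / P = 96.548 / 54.2 = 1.78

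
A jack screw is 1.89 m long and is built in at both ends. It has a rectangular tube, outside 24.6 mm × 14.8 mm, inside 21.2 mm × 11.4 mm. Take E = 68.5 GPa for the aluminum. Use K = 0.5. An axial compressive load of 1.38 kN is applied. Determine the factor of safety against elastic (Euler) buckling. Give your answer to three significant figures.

n ≈ 2.21

Weak-axis I_min = (h_o·b_o³ − h_i·b_i³)/12 with b_o = 14.8, b_i = 11.40 mm (shorter outer/inner sides).
I_min = (24.6×14.8³ − 21.20×11.40³)/12 = 4.028×10^3 mm⁴
I = 4.028×10^3 mm⁴ = 4.028×10^-9 m⁴
Effective length L_e = K·L = 0.5 × 1.89 = 0.9450 m
P_cr = π²EI / L_e² = π² × 68.5×10⁹ × 4.028×10^-9 / 0.9450² = 3.050×10^3 N
Factor of safety n = P_cr / P = 3.0496 / 1.38 = 2.21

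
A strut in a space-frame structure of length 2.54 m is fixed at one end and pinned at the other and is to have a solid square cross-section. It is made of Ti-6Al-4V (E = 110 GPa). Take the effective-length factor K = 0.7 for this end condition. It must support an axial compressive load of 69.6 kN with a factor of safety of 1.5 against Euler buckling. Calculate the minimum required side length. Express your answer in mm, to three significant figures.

Required P_cr = n·P = 1.5 × 69.6 = 104.4 kN
L_e = K·L = 0.7 × 2.54 = 1.778 m
Required I = P_cr·L_e²/(π²E) = 1.044×10^5 × 1.778² / (π² × 1.10×10^11) = 3.040×10^-7 m⁴
I_req = 3.040×10^5 mm⁴
Solid square: I = a⁴/12  ⇒  a = (12I)^(1/4) = (12×3.040×10^5)^(1/4) = 43.7 mm

a ≈ 43.7 mm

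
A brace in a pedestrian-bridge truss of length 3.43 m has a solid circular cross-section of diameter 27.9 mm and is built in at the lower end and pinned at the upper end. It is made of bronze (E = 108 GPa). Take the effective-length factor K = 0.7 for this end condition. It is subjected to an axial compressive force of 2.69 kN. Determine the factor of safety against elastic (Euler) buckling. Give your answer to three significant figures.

n ≈ 2.04

I = πd⁴/64 = π×27.9⁴/64 = 2.974×10^4 mm⁴
I = 2.974×10^4 mm⁴ = 2.974×10^-8 m⁴
Effective length L_e = K·L = 0.7 × 3.43 = 2.401 m
P_cr = π²EI / L_e² = π² × 108×10⁹ × 2.974×10^-8 / 2.401² = 5.500×10^3 N
Factor of safety n = P_cr / P = 5.4995 / 2.69 = 2.04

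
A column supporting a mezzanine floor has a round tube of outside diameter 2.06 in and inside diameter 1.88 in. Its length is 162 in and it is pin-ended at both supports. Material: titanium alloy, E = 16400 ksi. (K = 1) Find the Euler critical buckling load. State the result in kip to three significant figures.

d_o = 2.06 in, d_i = 1.88 in
I = π(d_o⁴ − d_i⁴)/64 = π(2.06⁴ − 1.880⁴)/64 = 0.2708 in⁴
Effective length L_e = K·L = 1 × 162 = 162.0 in
P_cr = π²EI / L_e² = π² × 16400×10³ × 0.2708 / 162.0² = 1.670×10^3 lb

P_cr ≈ 1.67 kip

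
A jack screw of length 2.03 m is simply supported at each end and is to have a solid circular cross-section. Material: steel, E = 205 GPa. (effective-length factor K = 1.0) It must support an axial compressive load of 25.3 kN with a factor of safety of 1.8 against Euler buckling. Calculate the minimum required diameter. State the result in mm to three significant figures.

d ≈ 37.1 mm

Required P_cr = n·P = 1.8 × 25.3 = 45.54 kN
L_e = K·L = 1 × 2.03 = 2.030 m
Required I = P_cr·L_e²/(π²E) = 4.554×10^4 × 2.030² / (π² × 2.05×10^11) = 9.275×10^-8 m⁴
I_req = 9.275×10^4 mm⁴
Solid circle: I = πd⁴/64  ⇒  d = (64I/π)^(1/4) = (64×9.275×10^4/π)^(1/4) = 37.1 mm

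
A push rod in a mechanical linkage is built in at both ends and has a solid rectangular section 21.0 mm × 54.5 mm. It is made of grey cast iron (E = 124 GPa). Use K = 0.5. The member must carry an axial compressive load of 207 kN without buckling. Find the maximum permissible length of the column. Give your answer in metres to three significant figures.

L_max ≈ 0.997 m

Buckling occurs about the weak axis: I_min = h·b³/12 with b = 21.0 mm (the shorter side).
I_min = 54.5×21.0³/12 = 4.206×10^4 mm⁴
I = 4.206×10^-8 m⁴
At the buckling limit P_cr = P = 2.070×10^5 N
From P_cr = π²EI/(K·L)²:  L = (1/K)·√(π²EI/P_cr) = (1/0.5)·√(π²×1.24×10^11×4.206×10^-8/2.070×10^5)
L = 0.997 m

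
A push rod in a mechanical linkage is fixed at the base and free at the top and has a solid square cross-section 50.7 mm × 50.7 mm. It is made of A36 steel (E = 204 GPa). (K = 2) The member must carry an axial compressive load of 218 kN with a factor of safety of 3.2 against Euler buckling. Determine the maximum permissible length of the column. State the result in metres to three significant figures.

I = a⁴/12 = 50.7⁴/12 = 5.506×10^5 mm⁴
I = 5.506×10^-7 m⁴
Required critical load P_cr = n·P = 3.2 × 218 = 697.6 kN = 6.976×10^5 N
From P_cr = π²EI/(K·L)²:  L = (1/K)·√(π²EI/P_cr) = (1/2)·√(π²×2.04×10^11×5.506×10^-7/6.976×10^5)
L = 0.630 m

L_max ≈ 0.630 m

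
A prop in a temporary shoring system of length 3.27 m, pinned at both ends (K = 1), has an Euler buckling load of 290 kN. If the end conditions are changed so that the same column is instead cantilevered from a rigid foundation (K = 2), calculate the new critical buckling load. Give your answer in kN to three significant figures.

P_cr ∝ 1/K², so P_cr,new = P_cr,old × (K_old/K_new)² = 290 × (1/2)²
= 290 × 0.2500 = 72.5 kN

P_cr ≈ 72.5 kN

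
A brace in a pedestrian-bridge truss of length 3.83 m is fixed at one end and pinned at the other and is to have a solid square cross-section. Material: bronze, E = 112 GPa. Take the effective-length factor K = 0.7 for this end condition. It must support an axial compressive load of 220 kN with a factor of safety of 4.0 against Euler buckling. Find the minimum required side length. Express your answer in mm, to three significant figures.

Required P_cr = n·P = 4.0 × 220 = 880.0 kN
L_e = K·L = 0.7 × 3.83 = 2.681 m
Required I = P_cr·L_e²/(π²E) = 8.800×10^5 × 2.681² / (π² × 1.12×10^11) = 5.722×10^-6 m⁴
I_req = 5.722×10^6 mm⁴
Solid square: I = a⁴/12  ⇒  a = (12I)^(1/4) = (12×5.722×10^6)^(1/4) = 91.0 mm

a ≈ 91.0 mm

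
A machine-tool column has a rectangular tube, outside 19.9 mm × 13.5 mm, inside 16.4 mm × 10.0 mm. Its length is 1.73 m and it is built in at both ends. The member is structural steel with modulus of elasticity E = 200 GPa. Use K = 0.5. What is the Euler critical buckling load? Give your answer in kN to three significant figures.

Weak-axis I_min = (h_o·b_o³ − h_i·b_i³)/12 with b_o = 13.5, b_i = 10.00 mm (shorter outer/inner sides).
I_min = (19.9×13.5³ − 16.40×10.00³)/12 = 2.713×10^3 mm⁴
I = 2.713×10^3 mm⁴ = 2.713×10^-9 m⁴
Effective length L_e = K·L = 0.5 × 1.73 = 0.8650 m
P_cr = π²EI / L_e² = π² × 200×10⁹ × 2.713×10^-9 / 0.8650² = 7.158×10^3 N

P_cr ≈ 7.16 kN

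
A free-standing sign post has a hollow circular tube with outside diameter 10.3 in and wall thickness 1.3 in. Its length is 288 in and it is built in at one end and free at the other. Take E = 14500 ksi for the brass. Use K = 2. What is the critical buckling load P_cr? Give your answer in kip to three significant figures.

Inner diameter d_i = 10.3 − 2×1.3 = 7.700 in
I = π(d_o⁴ − d_i⁴)/64 = π(10.3⁴ − 7.700⁴)/64 = 379.9 in⁴
Effective length L_e = K·L = 2 × 288 = 576.0 in
P_cr = π²EI / L_e² = π² × 14500×10³ × 379.9 / 576.0² = 1.639×10^5 lb

P_cr ≈ 164 kip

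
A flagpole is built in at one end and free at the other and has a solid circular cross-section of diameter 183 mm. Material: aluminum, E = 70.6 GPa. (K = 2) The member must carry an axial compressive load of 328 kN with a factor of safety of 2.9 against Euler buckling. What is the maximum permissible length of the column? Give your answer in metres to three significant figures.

L_max ≈ 3.18 m

I = πd⁴/64 = π×183⁴/64 = 5.505×10^7 mm⁴
I = 5.505×10^-5 m⁴
Required critical load P_cr = n·P = 2.9 × 328 = 951.2 kN = 9.512×10^5 N
From P_cr = π²EI/(K·L)²:  L = (1/K)·√(π²EI/P_cr) = (1/2)·√(π²×7.06×10^10×5.505×10^-5/9.512×10^5)
L = 3.18 m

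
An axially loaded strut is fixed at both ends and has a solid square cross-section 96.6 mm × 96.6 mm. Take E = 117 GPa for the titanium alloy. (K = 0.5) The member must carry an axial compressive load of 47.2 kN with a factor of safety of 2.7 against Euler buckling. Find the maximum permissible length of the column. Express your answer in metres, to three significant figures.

L_max ≈ 16.2 m

I = a⁴/12 = 96.6⁴/12 = 7.257×10^6 mm⁴
I = 7.257×10^-6 m⁴
Required critical load P_cr = n·P = 2.7 × 47.2 = 127.4 kN = 1.274×10^5 N
From P_cr = π²EI/(K·L)²:  L = (1/K)·√(π²EI/P_cr) = (1/0.5)·√(π²×1.17×10^11×7.257×10^-6/1.274×10^5)
L = 16.2 m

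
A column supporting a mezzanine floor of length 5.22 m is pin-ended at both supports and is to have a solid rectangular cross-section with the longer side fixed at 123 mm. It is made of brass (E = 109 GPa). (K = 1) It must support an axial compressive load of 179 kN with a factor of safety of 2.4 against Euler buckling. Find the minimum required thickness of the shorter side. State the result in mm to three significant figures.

b ≈ 102 mm

Required P_cr = n·P = 2.4 × 179 = 429.6 kN
L_e = K·L = 1 × 5.22 = 5.220 m
Required I = P_cr·L_e²/(π²E) = 4.296×10^5 × 5.220² / (π² × 1.09×10^11) = 1.088×10^-5 m⁴
I_req = 1.088×10^7 mm⁴
Rectangle, weak axis: I_min = h·b³/12 with h = 123 mm fixed  ⇒  b = (12I/h)^(1/3) = 102 mm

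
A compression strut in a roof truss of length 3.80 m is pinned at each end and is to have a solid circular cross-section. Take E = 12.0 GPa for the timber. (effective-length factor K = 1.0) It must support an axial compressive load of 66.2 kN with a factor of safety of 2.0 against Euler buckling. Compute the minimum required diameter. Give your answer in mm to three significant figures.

Required P_cr = n·P = 2.0 × 66.2 = 132.4 kN
L_e = K·L = 1 × 3.80 = 3.800 m
Required I = P_cr·L_e²/(π²E) = 1.324×10^5 × 3.800² / (π² × 1.20×10^10) = 1.614×10^-5 m⁴
I_req = 1.614×10^7 mm⁴
Solid circle: I = πd⁴/64  ⇒  d = (64I/π)^(1/4) = (64×1.614×10^7/π)^(1/4) = 135 mm

d ≈ 135 mm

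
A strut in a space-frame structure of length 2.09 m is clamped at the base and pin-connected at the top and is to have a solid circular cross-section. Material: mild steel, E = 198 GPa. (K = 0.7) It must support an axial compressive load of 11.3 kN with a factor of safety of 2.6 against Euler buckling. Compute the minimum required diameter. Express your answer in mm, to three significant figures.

Required P_cr = n·P = 2.6 × 11.3 = 29.38 kN
L_e = K·L = 0.7 × 2.09 = 1.463 m
Required I = P_cr·L_e²/(π²E) = 2.938×10^4 × 1.463² / (π² × 1.98×10^11) = 3.218×10^-8 m⁴
I_req = 3.218×10^4 mm⁴
Solid circle: I = πd⁴/64  ⇒  d = (64I/π)^(1/4) = (64×3.218×10^4/π)^(1/4) = 28.5 mm

d ≈ 28.5 mm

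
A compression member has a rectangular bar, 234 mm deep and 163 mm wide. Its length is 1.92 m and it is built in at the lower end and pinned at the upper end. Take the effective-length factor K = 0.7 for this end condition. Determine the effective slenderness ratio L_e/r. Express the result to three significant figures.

λ ≈ 28.6

For a rectangle r_min = b/√12 = 163/√12 = 47.05 mm
L_e = K·L = 0.7 × 1.92 m = 1.344 m = 1344.0 mm
λ = L_e / r_min = 1344.0 / 47.05 = 28.6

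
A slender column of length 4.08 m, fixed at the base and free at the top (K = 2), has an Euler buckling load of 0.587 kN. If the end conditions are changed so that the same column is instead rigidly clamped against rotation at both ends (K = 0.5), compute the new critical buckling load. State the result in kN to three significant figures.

P_cr ∝ 1/K², so P_cr,new = P_cr,old × (K_old/K_new)² = 0.587 × (2/0.5)²
= 0.587 × 16.00 = 9.39 kN

P_cr ≈ 9.39 kN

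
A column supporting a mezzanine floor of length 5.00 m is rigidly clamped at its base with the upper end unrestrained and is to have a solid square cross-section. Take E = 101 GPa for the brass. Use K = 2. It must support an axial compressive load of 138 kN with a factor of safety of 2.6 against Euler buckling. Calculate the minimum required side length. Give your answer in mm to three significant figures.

a ≈ 144 mm

Required P_cr = n·P = 2.6 × 138 = 358.8 kN
L_e = K·L = 2 × 5.00 = 10.00 m
Required I = P_cr·L_e²/(π²E) = 3.588×10^5 × 10.00² / (π² × 1.01×10^11) = 3.599×10^-5 m⁴
I_req = 3.599×10^7 mm⁴
Solid square: I = a⁴/12  ⇒  a = (12I)^(1/4) = (12×3.599×10^7)^(1/4) = 144 mm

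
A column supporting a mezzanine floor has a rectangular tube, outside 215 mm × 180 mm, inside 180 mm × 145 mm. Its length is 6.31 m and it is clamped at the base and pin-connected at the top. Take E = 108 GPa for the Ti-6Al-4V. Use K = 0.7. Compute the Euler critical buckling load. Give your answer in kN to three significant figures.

P_cr ≈ 3210 kN

Weak-axis I_min = (h_o·b_o³ − h_i·b_i³)/12 with b_o = 180, b_i = 145.0 mm (shorter outer/inner sides).
I_min = (215×180³ − 180.0×145.0³)/12 = 5.876×10^7 mm⁴
I = 5.876×10^7 mm⁴ = 5.876×10^-5 m⁴
Effective length L_e = K·L = 0.7 × 6.31 = 4.417 m
P_cr = π²EI / L_e² = π² × 108×10⁹ × 5.876×10^-5 / 4.417² = 3.210×10^6 N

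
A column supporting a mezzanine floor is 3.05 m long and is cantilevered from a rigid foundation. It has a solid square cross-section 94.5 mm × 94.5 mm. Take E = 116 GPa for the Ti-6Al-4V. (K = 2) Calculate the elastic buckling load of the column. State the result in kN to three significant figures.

P_cr ≈ 204 kN

I = a⁴/12 = 94.5⁴/12 = 6.646×10^6 mm⁴
I = 6.646×10^6 mm⁴ = 6.646×10^-6 m⁴
Effective length L_e = K·L = 2 × 3.05 = 6.100 m
P_cr = π²EI / L_e² = π² × 116×10⁹ × 6.646×10^-6 / 6.100² = 2.045×10^5 N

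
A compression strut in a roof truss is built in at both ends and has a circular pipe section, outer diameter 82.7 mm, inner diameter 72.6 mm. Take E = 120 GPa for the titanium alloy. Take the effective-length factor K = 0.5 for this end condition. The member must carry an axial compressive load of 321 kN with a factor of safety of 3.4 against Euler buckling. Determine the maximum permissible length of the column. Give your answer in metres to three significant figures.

d_o = 82.7 mm, d_i = 72.6 mm
I = π(d_o⁴ − d_i⁴)/64 = π(82.7⁴ − 72.60⁴)/64 = 9.324×10^5 mm⁴
I = 9.324×10^-7 m⁴
Required critical load P_cr = n·P = 3.4 × 321 = 1091 kN = 1.091×10^6 N
From P_cr = π²EI/(K·L)²:  L = (1/K)·√(π²EI/P_cr) = (1/0.5)·√(π²×1.20×10^11×9.324×10^-7/1.091×10^6)
L = 2.01 m

L_max ≈ 2.01 m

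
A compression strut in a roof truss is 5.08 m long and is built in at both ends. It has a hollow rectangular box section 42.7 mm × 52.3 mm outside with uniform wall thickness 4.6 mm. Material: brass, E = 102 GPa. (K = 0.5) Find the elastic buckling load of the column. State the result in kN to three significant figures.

Inner dimensions: h_i = 52.3 − 2×4.6 = 43.10 mm, b_i = 42.7 − 2×4.6 = 33.50 mm
Weak-axis I_min = (h_o·b_o³ − h_i·b_i³)/12 with b_o = 42.7, b_i = 33.50 mm (shorter outer/inner sides).
I_min = (52.3×42.7³ − 43.10×33.50³)/12 = 2.043×10^5 mm⁴
I = 2.043×10^5 mm⁴ = 2.043×10^-7 m⁴
Effective length L_e = K·L = 0.5 × 5.08 = 2.540 m
P_cr = π²EI / L_e² = π² × 102×10⁹ × 2.043×10^-7 / 2.540² = 3.188×10^4 N

P_cr ≈ 31.9 kN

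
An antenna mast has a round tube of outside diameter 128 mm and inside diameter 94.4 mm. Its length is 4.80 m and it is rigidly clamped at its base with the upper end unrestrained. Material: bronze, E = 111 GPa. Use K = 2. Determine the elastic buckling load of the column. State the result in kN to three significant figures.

P_cr ≈ 110 kN

d_o = 128 mm, d_i = 94.4 mm
I = π(d_o⁴ − d_i⁴)/64 = π(128⁴ − 94.40⁴)/64 = 9.279×10^6 mm⁴
I = 9.279×10^6 mm⁴ = 9.279×10^-6 m⁴
Effective length L_e = K·L = 2 × 4.80 = 9.600 m
P_cr = π²EI / L_e² = π² × 111×10⁹ × 9.279×10^-6 / 9.600² = 1.103×10^5 N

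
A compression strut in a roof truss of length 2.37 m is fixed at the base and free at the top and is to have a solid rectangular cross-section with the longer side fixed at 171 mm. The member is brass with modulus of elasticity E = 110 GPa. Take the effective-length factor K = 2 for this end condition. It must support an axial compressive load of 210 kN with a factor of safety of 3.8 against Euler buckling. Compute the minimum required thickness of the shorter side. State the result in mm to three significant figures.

Required P_cr = n·P = 3.8 × 210 = 798.0 kN
L_e = K·L = 2 × 2.37 = 4.740 m
Required I = P_cr·L_e²/(π²E) = 7.980×10^5 × 4.740² / (π² × 1.10×10^11) = 1.651×10^-5 m⁴
I_req = 1.651×10^7 mm⁴
Rectangle, weak axis: I_min = h·b³/12 with h = 171 mm fixed  ⇒  b = (12I/h)^(1/3) = 105 mm

b ≈ 105 mm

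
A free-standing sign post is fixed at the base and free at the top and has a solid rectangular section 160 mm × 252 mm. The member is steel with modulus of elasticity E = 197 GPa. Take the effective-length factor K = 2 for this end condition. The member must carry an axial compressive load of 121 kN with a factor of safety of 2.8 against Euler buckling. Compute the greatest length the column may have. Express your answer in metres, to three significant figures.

Buckling occurs about the weak axis: I_min = h·b³/12 with b = 160 mm (the shorter side).
I_min = 252×160³/12 = 8.602×10^7 mm⁴
I = 8.602×10^-5 m⁴
Required critical load P_cr = n·P = 2.8 × 121 = 338.8 kN = 3.388×10^5 N
From P_cr = π²EI/(K·L)²:  L = (1/K)·√(π²EI/P_cr) = (1/2)·√(π²×1.97×10^11×8.602×10^-5/3.388×10^5)
L = 11.1 m

L_max ≈ 11.1 m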